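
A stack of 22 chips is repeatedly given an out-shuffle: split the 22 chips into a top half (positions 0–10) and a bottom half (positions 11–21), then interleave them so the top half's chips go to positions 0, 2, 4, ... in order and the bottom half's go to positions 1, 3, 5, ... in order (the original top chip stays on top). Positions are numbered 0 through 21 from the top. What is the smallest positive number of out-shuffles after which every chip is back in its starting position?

The out-shuffle permutes the 22 positions with cycle lengths [1, 1, 2, 3, 3, 6, 6].
Every chip is home exactly when every cycle has completed a whole number of laps, i.e. after lcm(1, 2, 3, 6) = 6 out-shuffles.

6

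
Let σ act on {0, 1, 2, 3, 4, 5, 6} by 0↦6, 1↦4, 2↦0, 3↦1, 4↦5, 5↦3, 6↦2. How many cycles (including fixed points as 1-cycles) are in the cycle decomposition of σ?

2

Cycle decomposition: (0 6 2) (1 4 5 3).
2 cycles.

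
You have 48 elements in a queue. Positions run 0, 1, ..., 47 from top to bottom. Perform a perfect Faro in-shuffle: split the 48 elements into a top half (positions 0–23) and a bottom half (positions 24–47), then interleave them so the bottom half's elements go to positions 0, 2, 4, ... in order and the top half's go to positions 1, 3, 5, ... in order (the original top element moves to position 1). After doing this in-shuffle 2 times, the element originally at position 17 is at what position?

Track the element's position through each in-shuffle:
17 → 35 → 22

22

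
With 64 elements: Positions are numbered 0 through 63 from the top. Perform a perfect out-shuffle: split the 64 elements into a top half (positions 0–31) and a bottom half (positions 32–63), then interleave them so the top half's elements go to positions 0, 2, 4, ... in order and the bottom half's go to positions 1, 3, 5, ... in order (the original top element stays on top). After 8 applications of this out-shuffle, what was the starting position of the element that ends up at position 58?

46

Work backwards from position 58, undoing one out-shuffle at a time:
58 ← 29 ← 46 ← 23 ← 43 ← 53 ← 58 ← 29 ← 46
So the element now at position 58 started at position 46.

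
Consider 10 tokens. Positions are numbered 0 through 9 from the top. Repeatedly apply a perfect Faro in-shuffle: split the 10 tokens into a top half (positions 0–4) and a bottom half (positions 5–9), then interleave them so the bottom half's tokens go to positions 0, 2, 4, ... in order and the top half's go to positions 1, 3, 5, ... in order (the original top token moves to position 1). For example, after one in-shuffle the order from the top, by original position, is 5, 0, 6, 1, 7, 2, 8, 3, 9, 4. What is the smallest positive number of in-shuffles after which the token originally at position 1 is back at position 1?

Follow position 1 under repeated in-shuffles:
1 → 3 → 7 → 4 → 9 → 8 → 6 → 2 → 5 → 0 → 1
It first returns after 10 in-shuffles.

10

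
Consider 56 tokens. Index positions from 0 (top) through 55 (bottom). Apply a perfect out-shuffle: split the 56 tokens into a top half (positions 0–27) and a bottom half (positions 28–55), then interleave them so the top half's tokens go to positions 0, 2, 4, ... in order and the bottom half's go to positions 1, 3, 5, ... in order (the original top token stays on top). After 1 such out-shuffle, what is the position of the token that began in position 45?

35

Track the token's position through each out-shuffle:
45 → 35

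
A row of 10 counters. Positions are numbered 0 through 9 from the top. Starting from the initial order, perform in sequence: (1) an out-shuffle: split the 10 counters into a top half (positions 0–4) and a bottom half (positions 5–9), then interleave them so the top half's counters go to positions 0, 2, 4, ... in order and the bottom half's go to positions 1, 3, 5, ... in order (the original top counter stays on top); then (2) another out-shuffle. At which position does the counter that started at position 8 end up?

Track the counter from position 8 forward through each operation:
  after op 1 (out-shuffle): 8 → 7
  after op 2 (out-shuffle): 7 → 5

5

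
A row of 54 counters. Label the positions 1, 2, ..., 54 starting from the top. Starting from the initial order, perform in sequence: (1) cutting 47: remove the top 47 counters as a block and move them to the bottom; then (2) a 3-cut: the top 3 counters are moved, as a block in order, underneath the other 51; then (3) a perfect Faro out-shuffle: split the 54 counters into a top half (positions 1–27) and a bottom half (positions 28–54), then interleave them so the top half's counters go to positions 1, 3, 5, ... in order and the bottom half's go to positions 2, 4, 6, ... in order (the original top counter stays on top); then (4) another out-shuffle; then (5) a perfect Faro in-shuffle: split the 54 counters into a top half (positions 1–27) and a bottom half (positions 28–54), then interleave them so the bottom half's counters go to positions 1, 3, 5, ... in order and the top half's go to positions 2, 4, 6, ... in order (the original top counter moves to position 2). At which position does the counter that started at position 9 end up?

43

Track the counter from position 9 forward through each operation:
  after op 1 (cut 47): 9 → 16
  after op 2 (cut 3): 16 → 13
  after op 3 (out-shuffle): 13 → 25
  after op 4 (out-shuffle): 25 → 49
  after op 5 (in-shuffle): 49 → 43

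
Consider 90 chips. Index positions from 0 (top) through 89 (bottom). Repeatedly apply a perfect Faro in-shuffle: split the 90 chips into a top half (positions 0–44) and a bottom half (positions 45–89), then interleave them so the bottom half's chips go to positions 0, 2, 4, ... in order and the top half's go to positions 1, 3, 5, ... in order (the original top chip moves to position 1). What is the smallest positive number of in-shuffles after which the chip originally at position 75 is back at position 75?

12

Follow position 75 under repeated in-shuffles:
75 → 60 → 30 → 61 → 32 → 65 → 40 → 81 → 72 → 54 → 18 → 37 → 75
It first returns after 12 in-shuffles.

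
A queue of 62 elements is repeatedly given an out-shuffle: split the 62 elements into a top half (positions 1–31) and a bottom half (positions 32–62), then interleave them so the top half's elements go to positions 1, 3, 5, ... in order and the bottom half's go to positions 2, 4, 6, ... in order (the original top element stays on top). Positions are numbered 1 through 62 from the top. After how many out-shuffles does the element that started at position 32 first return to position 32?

Follow position 32 under repeated out-shuffles:
32 → 2 → 3 → 5 → 9 → 17 → 33 → 4 → ... → 32 (length 60)
It first returns after 60 out-shuffles.

60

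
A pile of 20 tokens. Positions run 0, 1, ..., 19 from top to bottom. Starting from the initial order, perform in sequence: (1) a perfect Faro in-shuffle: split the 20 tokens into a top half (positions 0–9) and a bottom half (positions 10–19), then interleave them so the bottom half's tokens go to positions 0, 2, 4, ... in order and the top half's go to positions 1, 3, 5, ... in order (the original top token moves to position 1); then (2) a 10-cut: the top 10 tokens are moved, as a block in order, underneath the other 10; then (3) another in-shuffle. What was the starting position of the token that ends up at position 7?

6

Undo the operations in reverse order, starting from position 7:
  undo op 3 (in-shuffle, from top half): 7 ← 3
  undo op 2 (cut 10): 3 ← 13
  undo op 1 (in-shuffle, from top half): 13 ← 6
So the token at position 7 came from original position 6.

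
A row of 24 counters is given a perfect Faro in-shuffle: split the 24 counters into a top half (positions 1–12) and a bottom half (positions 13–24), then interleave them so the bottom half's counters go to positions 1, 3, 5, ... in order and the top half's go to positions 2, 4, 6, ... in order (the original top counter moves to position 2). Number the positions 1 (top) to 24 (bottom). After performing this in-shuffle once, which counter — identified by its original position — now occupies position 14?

7

Work backwards from position 14, undoing one in-shuffle at a time:
14 ← 7
So the counter now at position 14 started at position 7.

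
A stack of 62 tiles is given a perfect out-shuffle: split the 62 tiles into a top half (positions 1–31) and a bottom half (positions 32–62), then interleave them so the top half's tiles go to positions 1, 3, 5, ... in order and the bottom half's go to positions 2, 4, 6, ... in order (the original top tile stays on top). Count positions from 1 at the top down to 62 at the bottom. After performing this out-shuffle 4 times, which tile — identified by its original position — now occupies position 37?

49

Work backwards from position 37, undoing one out-shuffle at a time:
37 ← 19 ← 10 ← 36 ← 49
So the tile now at position 37 started at position 49.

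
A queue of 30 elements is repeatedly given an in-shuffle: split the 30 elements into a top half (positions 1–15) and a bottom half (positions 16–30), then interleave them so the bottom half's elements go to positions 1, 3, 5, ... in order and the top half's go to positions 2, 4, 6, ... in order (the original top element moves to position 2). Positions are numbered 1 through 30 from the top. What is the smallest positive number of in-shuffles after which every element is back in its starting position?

5

The in-shuffle permutes the 30 positions with cycle lengths [5, 5, 5, 5, 5, 5].
Every element is home exactly when every cycle has completed a whole number of laps, i.e. after lcm(5) = 5 in-shuffles.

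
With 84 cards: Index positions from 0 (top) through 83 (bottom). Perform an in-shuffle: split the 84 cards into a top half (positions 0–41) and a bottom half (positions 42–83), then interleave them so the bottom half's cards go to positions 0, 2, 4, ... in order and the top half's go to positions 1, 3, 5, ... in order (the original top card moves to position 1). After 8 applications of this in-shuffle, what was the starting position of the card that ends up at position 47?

47

Work backwards from position 47, undoing one in-shuffle at a time:
47 ← 23 ← 11 ← 5 ← 2 ← 43 ← 21 ← 10 ← 47
So the card now at position 47 started at position 47.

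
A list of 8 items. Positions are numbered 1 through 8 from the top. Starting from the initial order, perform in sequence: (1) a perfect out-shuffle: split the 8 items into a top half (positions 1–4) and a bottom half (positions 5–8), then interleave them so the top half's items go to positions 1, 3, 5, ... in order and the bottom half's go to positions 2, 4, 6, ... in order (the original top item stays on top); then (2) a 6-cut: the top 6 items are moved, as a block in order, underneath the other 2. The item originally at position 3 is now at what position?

Track the item from position 3 forward through each operation:
  after op 1 (out-shuffle): 3 → 5
  after op 2 (cut 6): 5 → 7

7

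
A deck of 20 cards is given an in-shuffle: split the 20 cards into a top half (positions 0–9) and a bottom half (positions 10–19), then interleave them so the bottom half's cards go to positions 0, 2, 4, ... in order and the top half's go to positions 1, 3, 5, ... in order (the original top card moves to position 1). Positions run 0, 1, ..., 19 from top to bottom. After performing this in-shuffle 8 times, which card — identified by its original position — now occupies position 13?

Work backwards from position 13, undoing one in-shuffle at a time:
13 ← 6 ← 13 ← 6 ← 13 ← 6 ← 13 ← 6 ← 13
So the card now at position 13 started at position 13.

13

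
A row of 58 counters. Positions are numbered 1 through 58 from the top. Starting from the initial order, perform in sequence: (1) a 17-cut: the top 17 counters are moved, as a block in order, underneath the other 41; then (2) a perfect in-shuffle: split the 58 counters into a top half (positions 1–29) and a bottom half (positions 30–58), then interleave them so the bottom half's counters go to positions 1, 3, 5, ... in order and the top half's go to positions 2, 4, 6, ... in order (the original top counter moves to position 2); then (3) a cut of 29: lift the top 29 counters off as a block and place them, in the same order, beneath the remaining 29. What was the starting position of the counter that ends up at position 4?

5

Undo the operations in reverse order, starting from position 4:
  undo op 3 (cut 29): 4 ← 33
  undo op 2 (in-shuffle, from bottom half): 33 ← 46
  undo op 1 (cut 17): 46 ← 5
So the counter at position 4 came from original position 5.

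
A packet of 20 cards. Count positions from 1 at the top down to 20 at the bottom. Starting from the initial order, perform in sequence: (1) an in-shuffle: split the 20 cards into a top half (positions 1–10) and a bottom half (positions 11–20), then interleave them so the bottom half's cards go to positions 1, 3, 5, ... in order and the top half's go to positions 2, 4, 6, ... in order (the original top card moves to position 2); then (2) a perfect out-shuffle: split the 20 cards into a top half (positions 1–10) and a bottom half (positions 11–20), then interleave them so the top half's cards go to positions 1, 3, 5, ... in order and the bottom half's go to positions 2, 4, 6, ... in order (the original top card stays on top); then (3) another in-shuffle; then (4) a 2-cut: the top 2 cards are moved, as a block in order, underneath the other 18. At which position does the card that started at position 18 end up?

18

Track the card from position 18 forward through each operation:
  after op 1 (in-shuffle): 18 → 15
  after op 2 (out-shuffle): 15 → 10
  after op 3 (in-shuffle): 10 → 20
  after op 4 (cut 2): 20 → 18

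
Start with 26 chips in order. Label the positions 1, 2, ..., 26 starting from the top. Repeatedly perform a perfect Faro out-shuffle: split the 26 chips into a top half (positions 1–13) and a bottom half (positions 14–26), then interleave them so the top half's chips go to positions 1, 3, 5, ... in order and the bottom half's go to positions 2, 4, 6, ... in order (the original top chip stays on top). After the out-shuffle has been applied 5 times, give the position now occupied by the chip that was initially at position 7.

Track the chip's position through each out-shuffle:
7 → 13 → 25 → 24 → 22 → 18

18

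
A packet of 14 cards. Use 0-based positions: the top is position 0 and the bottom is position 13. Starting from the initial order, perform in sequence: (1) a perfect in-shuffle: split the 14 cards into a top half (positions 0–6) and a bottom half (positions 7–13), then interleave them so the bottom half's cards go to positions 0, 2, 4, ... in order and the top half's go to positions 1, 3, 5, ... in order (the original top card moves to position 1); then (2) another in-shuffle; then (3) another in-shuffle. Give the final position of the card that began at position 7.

3

Track the card from position 7 forward through each operation:
  after op 1 (in-shuffle): 7 → 0
  after op 2 (in-shuffle): 0 → 1
  after op 3 (in-shuffle): 1 → 3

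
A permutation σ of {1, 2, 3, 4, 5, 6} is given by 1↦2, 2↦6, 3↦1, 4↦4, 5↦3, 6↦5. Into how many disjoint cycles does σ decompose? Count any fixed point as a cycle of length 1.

Cycle decomposition: (1 2 6 5 3) (4).
2 cycles.

2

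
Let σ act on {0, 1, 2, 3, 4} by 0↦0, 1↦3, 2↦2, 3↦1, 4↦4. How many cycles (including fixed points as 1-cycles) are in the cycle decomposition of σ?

4

Cycle decomposition: (0) (1 3) (2) (4).
4 cycles.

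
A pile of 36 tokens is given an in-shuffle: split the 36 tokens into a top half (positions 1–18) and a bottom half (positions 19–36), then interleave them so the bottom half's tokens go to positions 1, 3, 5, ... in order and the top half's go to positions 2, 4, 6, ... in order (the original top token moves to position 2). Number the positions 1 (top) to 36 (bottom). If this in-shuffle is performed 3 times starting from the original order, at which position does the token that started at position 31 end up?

Track the token's position through each in-shuffle:
31 → 25 → 13 → 26

26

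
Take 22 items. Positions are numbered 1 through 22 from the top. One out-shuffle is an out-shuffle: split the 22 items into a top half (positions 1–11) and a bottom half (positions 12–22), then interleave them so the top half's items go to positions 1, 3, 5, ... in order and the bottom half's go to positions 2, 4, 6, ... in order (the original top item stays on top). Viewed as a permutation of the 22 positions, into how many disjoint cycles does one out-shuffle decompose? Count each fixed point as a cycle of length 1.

Trace each unvisited position around until it returns:
(1) (2 3 5 9 17 12) (4 7 13) (6 11 21 20 18 14) (8 15) (10 19 16) (22)
7 cycles in total.

7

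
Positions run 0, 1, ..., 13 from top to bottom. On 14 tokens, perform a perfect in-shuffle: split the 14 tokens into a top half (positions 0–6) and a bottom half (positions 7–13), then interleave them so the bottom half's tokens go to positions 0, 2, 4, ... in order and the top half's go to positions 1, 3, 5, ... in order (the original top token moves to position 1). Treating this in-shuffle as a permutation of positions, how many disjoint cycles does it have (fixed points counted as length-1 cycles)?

4

Trace each unvisited position around until it returns:
(0 1 3 7) (2 5 11 8) (4 9) (6 13 12 10)
4 cycles in total.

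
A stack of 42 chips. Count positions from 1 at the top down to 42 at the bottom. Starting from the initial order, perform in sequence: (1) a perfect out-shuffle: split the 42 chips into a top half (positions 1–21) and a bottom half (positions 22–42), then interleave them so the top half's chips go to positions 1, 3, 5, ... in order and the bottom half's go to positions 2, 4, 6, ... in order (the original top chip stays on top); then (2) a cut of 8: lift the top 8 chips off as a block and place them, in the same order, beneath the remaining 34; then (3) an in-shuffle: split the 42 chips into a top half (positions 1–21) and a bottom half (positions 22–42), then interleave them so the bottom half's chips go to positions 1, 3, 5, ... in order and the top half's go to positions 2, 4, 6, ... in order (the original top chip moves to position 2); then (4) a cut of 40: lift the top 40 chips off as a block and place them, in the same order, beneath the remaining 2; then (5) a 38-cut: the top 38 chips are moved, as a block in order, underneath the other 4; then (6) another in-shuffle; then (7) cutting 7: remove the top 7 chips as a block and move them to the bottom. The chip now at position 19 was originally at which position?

Undo the operations in reverse order, starting from position 19:
  undo op 7 (cut 7): 19 ← 26
  undo op 6 (in-shuffle, from top half): 26 ← 13
  undo op 5 (cut 38): 13 ← 9
  undo op 4 (cut 40): 9 ← 7
  undo op 3 (in-shuffle, from bottom half): 7 ← 25
  undo op 2 (cut 8): 25 ← 33
  undo op 1 (out-shuffle, from top half): 33 ← 17
So the chip at position 19 came from original position 17.

17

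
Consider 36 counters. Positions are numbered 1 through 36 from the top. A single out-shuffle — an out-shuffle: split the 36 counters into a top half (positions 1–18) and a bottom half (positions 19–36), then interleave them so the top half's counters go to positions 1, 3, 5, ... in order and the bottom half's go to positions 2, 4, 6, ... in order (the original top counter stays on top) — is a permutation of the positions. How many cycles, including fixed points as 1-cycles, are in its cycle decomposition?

7

Trace each unvisited position around until it returns:
(1) (2 3 5 9 17 33 ... len 12) (4 7 13 25 14 27 ... len 12) (6 11 21) (8 15 29 22) (16 31 26) (36)
7 cycles in total.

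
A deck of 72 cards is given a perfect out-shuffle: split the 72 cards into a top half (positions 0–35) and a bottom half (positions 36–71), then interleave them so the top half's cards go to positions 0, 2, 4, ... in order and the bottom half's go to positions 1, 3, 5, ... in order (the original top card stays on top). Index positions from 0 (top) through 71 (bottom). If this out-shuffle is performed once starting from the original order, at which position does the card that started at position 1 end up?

Track the card's position through each out-shuffle:
1 → 2

2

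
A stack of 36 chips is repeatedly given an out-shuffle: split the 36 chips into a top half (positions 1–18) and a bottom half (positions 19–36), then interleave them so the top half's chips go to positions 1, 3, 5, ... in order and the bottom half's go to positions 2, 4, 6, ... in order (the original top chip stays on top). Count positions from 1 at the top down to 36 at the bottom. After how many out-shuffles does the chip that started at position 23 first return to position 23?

12

Follow position 23 under repeated out-shuffles:
23 → 10 → 19 → 2 → 3 → 5 → 9 → 17 → 33 → 30 → 24 → 12 → 23
It first returns after 12 out-shuffles.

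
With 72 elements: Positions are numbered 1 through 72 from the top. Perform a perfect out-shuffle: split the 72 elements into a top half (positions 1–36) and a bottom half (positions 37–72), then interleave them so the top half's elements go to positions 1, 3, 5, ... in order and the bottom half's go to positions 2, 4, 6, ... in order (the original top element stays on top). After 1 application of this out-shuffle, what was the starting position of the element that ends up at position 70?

Work backwards from position 70, undoing one out-shuffle at a time:
70 ← 71
So the element now at position 70 started at position 71.

71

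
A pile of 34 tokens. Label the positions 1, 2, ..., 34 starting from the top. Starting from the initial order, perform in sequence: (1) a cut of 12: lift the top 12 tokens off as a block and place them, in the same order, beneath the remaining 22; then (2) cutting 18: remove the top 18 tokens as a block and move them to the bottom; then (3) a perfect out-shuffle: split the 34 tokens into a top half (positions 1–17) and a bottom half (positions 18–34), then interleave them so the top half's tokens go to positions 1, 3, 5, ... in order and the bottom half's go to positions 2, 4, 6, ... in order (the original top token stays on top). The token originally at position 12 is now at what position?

31

Track the token from position 12 forward through each operation:
  after op 1 (cut 12): 12 → 34
  after op 2 (cut 18): 34 → 16
  after op 3 (out-shuffle): 16 → 31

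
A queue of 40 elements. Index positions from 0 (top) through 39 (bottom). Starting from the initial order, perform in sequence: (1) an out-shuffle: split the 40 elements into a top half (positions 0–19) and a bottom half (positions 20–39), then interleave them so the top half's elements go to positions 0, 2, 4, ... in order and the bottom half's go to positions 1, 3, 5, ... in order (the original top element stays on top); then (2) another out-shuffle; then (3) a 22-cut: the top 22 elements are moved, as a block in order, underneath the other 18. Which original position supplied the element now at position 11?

Undo the operations in reverse order, starting from position 11:
  undo op 3 (cut 22): 11 ← 33
  undo op 2 (out-shuffle, from bottom half): 33 ← 36
  undo op 1 (out-shuffle, from top half): 36 ← 18
So the element at position 11 came from original position 18.

18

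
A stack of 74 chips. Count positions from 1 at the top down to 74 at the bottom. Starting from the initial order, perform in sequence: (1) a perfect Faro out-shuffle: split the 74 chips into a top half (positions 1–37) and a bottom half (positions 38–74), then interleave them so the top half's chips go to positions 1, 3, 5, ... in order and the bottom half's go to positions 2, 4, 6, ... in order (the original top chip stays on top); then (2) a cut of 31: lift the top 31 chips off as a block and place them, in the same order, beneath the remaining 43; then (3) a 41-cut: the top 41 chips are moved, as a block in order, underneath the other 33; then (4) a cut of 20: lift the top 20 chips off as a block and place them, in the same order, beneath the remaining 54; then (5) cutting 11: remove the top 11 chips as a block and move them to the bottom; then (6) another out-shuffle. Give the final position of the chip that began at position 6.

38

Track the chip from position 6 forward through each operation:
  after op 1 (out-shuffle): 6 → 11
  after op 2 (cut 31): 11 → 54
  after op 3 (cut 41): 54 → 13
  after op 4 (cut 20): 13 → 67
  after op 5 (cut 11): 67 → 56
  after op 6 (out-shuffle): 56 → 38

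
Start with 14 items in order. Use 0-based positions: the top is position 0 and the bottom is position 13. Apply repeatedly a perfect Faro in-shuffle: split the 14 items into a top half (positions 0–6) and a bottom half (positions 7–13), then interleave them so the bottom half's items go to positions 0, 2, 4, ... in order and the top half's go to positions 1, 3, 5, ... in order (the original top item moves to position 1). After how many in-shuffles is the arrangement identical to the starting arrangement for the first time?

4

The in-shuffle permutes the 14 positions with cycle lengths [2, 4, 4, 4].
Every item is home exactly when every cycle has completed a whole number of laps, i.e. after lcm(2, 4) = 4 in-shuffles.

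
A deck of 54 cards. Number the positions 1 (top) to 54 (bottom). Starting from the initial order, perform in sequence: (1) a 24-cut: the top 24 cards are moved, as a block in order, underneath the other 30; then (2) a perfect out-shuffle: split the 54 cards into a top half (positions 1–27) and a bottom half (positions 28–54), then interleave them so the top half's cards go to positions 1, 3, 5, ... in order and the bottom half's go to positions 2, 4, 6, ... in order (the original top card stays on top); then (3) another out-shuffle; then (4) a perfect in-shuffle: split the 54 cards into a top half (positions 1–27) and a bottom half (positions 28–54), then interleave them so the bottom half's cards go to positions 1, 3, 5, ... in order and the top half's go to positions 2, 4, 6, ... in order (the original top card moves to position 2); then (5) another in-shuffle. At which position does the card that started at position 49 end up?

11

Track the card from position 49 forward through each operation:
  after op 1 (cut 24): 49 → 25
  after op 2 (out-shuffle): 25 → 49
  after op 3 (out-shuffle): 49 → 44
  after op 4 (in-shuffle): 44 → 33
  after op 5 (in-shuffle): 33 → 11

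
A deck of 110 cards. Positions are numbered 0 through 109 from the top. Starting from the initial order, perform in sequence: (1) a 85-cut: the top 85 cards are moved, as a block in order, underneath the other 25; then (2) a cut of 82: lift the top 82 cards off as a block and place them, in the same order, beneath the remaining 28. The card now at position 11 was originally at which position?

Undo the operations in reverse order, starting from position 11:
  undo op 2 (cut 82): 11 ← 93
  undo op 1 (cut 85): 93 ← 68
So the card at position 11 came from original position 68.

68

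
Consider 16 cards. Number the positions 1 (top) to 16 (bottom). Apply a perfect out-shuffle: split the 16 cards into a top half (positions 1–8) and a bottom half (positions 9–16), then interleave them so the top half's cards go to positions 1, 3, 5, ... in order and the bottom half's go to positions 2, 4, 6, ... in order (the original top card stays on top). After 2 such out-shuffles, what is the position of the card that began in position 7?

10

Track the card's position through each out-shuffle:
7 → 13 → 10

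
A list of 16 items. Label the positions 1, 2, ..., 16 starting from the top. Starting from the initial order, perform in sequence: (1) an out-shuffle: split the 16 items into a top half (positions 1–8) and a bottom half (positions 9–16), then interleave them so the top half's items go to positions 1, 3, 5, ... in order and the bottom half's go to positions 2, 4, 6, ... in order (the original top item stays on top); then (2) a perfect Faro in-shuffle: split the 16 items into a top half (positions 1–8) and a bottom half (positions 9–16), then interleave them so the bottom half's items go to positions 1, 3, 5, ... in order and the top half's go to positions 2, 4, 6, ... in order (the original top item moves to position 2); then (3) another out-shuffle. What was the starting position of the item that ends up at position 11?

2

Undo the operations in reverse order, starting from position 11:
  undo op 3 (out-shuffle, from top half): 11 ← 6
  undo op 2 (in-shuffle, from top half): 6 ← 3
  undo op 1 (out-shuffle, from top half): 3 ← 2
So the item at position 11 came from original position 2.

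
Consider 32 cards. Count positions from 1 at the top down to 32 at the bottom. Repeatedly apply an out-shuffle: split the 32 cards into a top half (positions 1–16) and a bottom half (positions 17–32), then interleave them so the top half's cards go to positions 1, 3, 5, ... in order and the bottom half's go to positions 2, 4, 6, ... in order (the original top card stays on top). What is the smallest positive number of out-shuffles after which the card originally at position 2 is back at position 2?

Follow position 2 under repeated out-shuffles:
2 → 3 → 5 → 9 → 17 → 2
It first returns after 5 out-shuffles.

5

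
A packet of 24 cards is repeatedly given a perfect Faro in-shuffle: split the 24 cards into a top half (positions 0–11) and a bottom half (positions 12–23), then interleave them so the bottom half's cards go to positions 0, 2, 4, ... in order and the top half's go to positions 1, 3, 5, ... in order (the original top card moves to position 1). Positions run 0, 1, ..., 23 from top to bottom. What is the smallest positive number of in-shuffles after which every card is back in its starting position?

20

The in-shuffle permutes the 24 positions with cycle lengths [4, 20].
Every card is home exactly when every cycle has completed a whole number of laps, i.e. after lcm(4, 20) = 20 in-shuffles.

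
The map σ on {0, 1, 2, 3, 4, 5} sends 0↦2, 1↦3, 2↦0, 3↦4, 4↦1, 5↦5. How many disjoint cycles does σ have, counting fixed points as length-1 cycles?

Cycle decomposition: (0 2) (1 3 4) (5).
3 cycles.

3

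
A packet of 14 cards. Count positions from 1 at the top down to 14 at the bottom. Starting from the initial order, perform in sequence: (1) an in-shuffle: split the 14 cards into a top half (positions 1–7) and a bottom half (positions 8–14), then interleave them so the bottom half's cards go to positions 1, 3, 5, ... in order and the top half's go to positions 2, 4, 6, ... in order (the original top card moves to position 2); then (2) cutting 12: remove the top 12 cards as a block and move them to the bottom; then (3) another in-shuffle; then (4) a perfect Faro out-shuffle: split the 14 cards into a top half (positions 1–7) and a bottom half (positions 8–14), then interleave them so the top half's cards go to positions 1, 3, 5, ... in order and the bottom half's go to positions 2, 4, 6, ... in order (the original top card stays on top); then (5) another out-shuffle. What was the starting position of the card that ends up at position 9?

Undo the operations in reverse order, starting from position 9:
  undo op 5 (out-shuffle, from top half): 9 ← 5
  undo op 4 (out-shuffle, from top half): 5 ← 3
  undo op 3 (in-shuffle, from bottom half): 3 ← 9
  undo op 2 (cut 12): 9 ← 7
  undo op 1 (in-shuffle, from bottom half): 7 ← 11
So the card at position 9 came from original position 11.

11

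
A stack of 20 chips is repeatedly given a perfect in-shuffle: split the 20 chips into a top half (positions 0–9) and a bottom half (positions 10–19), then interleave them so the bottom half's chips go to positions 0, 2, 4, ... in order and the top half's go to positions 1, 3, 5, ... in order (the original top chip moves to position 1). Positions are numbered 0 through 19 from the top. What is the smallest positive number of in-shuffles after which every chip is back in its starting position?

6

The in-shuffle permutes the 20 positions with cycle lengths [2, 3, 3, 6, 6].
Every chip is home exactly when every cycle has completed a whole number of laps, i.e. after lcm(2, 3, 6) = 6 in-shuffles.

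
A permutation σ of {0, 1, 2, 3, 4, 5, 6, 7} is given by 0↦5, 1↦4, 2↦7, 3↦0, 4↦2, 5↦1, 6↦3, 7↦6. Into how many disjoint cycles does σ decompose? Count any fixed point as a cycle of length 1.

Cycle decomposition: (0 5 1 4 2 7 6 3).
1 cycle.

1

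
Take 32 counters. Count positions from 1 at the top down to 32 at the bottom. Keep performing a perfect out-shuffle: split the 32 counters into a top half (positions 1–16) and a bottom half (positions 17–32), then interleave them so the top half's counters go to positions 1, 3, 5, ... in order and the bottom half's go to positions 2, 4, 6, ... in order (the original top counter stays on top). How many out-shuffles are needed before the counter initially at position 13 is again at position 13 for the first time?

5

Follow position 13 under repeated out-shuffles:
13 → 25 → 18 → 4 → 7 → 13
It first returns after 5 out-shuffles.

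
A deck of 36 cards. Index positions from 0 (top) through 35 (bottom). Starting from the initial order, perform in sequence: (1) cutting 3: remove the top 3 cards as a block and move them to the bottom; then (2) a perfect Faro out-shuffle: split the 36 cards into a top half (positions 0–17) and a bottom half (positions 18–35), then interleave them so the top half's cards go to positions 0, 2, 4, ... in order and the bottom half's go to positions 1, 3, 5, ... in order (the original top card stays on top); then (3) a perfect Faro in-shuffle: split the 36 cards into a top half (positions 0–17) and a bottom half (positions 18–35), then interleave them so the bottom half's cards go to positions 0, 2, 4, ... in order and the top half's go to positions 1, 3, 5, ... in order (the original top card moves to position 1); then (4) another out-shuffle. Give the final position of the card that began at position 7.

Track the card from position 7 forward through each operation:
  after op 1 (cut 3): 7 → 4
  after op 2 (out-shuffle): 4 → 8
  after op 3 (in-shuffle): 8 → 17
  after op 4 (out-shuffle): 17 → 34

34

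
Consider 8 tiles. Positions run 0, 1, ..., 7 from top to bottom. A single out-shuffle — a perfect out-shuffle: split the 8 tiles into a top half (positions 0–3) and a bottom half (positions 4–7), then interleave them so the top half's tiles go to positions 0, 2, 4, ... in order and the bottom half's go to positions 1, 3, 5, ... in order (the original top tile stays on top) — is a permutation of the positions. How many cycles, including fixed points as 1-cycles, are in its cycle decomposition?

Trace each unvisited position around until it returns:
(0) (1 2 4) (3 6 5) (7)
4 cycles in total.

4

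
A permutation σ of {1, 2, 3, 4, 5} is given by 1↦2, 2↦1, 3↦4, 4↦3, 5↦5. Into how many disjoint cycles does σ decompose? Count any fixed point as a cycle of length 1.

Cycle decomposition: (1 2) (3 4) (5).
3 cycles.

3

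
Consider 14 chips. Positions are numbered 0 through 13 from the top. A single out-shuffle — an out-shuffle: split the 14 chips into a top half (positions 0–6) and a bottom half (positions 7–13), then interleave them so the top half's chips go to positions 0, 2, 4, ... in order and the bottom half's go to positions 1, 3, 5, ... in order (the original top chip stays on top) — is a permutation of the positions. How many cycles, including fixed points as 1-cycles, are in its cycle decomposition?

Trace each unvisited position around until it returns:
(0) (1 2 4 8 3 6 ... len 12) (13)
3 cycles in total.

3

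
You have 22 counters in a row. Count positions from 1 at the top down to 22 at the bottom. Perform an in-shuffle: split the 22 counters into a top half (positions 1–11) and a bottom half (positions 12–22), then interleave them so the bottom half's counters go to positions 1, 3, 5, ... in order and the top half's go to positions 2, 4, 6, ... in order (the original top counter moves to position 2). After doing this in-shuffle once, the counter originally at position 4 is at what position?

Track the counter's position through each in-shuffle:
4 → 8

8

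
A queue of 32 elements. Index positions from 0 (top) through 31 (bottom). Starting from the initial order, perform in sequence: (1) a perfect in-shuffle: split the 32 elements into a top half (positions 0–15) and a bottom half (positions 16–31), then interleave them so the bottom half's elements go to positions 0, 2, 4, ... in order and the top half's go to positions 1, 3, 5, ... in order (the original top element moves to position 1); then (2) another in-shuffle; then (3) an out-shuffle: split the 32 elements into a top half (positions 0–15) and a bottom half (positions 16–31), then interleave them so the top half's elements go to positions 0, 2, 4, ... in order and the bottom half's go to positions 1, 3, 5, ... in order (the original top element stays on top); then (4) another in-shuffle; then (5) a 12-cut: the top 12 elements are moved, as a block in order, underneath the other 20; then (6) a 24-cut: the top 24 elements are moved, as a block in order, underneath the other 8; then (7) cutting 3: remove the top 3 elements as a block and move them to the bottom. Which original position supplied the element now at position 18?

9

Undo the operations in reverse order, starting from position 18:
  undo op 7 (cut 3): 18 ← 21
  undo op 6 (cut 24): 21 ← 13
  undo op 5 (cut 12): 13 ← 25
  undo op 4 (in-shuffle, from top half): 25 ← 12
  undo op 3 (out-shuffle, from top half): 12 ← 6
  undo op 2 (in-shuffle, from bottom half): 6 ← 19
  undo op 1 (in-shuffle, from top half): 19 ← 9
So the element at position 18 came from original position 9.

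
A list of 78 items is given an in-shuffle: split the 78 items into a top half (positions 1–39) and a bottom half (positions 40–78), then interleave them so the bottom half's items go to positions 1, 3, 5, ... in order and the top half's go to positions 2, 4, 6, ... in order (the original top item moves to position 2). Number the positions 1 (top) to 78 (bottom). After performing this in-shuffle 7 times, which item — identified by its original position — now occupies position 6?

63

Work backwards from position 6, undoing one in-shuffle at a time:
6 ← 3 ← 41 ← 60 ← 30 ← 15 ← 47 ← 63
So the item now at position 6 started at position 63.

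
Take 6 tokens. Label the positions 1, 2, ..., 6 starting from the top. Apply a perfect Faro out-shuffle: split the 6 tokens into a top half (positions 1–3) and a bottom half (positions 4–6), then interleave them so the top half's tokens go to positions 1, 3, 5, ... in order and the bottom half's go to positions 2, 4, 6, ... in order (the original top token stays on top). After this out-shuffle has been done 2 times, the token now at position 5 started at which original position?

Work backwards from position 5, undoing one out-shuffle at a time:
5 ← 3 ← 2
So the token now at position 5 started at position 2.

2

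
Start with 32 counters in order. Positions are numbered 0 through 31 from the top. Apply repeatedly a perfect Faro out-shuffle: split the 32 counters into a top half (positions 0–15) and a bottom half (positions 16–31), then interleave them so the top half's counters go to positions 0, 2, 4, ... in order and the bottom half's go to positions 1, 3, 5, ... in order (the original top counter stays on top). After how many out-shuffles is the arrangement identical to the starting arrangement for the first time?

The out-shuffle permutes the 32 positions with cycle lengths [1, 1, 5, 5, 5, 5, 5, 5].
Every counter is home exactly when every cycle has completed a whole number of laps, i.e. after lcm(1, 5) = 5 out-shuffles.

5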